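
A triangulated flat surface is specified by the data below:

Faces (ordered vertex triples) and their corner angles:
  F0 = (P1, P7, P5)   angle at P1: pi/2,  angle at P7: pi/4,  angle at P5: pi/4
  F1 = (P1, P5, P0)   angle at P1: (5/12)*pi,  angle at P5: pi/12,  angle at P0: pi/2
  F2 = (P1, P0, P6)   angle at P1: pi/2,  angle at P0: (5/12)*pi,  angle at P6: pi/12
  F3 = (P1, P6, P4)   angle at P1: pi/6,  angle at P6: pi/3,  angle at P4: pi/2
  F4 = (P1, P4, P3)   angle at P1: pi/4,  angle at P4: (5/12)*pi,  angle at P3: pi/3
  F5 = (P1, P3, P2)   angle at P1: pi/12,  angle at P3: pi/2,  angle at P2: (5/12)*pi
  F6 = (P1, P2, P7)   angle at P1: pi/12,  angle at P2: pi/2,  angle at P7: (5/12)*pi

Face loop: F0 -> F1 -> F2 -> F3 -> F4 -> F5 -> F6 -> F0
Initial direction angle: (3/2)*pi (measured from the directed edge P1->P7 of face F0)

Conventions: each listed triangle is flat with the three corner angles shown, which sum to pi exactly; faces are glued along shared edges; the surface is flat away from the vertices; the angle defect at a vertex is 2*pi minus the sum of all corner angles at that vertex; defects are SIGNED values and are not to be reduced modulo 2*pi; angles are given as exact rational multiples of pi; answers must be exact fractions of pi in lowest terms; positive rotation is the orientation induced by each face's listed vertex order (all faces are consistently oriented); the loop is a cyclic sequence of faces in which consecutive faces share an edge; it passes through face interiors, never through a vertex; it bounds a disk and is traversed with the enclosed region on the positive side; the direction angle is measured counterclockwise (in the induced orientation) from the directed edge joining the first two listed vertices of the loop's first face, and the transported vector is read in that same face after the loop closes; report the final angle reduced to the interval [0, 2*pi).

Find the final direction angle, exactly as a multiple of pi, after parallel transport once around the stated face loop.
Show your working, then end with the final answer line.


enclosed vertex P1: corner angles sum to 2*pi, defect = 2*pi - 2*pi = 0
the final direction is the initial angle plus the enclosed defects, taken mod 2*pi in the induced orientation
final angle = (3/2)*pi + 0 = (3/2)*pi (mod 2*pi)

Answer: final direction angle = (3/2)*pi


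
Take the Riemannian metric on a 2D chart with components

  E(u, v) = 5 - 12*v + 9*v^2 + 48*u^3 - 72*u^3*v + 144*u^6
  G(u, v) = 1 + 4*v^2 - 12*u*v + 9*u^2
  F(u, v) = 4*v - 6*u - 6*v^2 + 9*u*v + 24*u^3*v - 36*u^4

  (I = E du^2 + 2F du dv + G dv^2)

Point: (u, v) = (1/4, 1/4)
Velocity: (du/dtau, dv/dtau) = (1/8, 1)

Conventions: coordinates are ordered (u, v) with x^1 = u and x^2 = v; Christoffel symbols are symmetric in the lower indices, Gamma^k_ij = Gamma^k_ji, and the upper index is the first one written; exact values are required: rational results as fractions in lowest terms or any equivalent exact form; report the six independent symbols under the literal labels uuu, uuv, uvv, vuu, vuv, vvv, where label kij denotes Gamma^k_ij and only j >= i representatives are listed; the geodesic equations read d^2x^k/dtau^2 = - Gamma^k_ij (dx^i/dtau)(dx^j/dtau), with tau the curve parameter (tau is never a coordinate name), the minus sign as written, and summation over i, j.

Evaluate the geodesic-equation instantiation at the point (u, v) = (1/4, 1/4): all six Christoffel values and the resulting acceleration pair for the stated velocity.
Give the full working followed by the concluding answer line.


E = 785/256, F = -23/64, G = 17/16 at the point
E_u = 207/32, E_v = -69/8, F_u = -39/8, F_v = 29/8, G_u = 3/2, G_v = -1
EG - F^2 = 801/256;  g^inv = (256/801) * [[17/16, 23/64], [23/64, 785/256]]
first-kind symbols [ij,l] = (1/2)(d_i g_jl + d_j g_il - d_l g_ij): [uu,u] = E_u/2 = 207/64, [uu,v] = F_u - E_v/2 = -9/16, [uv,u] = E_v/2 = -69/16, [uv,v] = G_u/2 = 3/4, [vv,u] = F_v - G_u/2 = 23/8, [vv,v] = G_v/2 = -1/2
Gamma^u_ij = (G*[ij,u] - F*[ij,v])/(EG - F^2), Gamma^v_ij = (E*[ij,v] - F*[ij,u])/(EG - F^2)
Gamma_uuu = 92/89, Gamma_uuv = -368/267, Gamma_uvv = 736/801, Gamma_vuu = -16/89, Gamma_vuv = 64/267, Gamma_vvv = -128/801
d^2u/dtau^2 = -(Gamma_uuu*(1/8)^2 + 2*Gamma_uuv*(1/8)*(1) + Gamma_uvv*(1)^2) = -7567/12816
d^2v/dtau^2 = -(Gamma_vuu*(1/8)^2 + 2*Gamma_vuv*(1/8)*(1) + Gamma_vvv*(1)^2) = 329/3204

Answer: Gamma_uuu = 92/89, Gamma_uuv = -368/267, Gamma_uvv = 736/801, Gamma_vuu = -16/89, Gamma_vuv = 64/267, Gamma_vvv = -128/801; accelerations (d^2u/dtau^2, d^2v/dtau^2) = (-7567/12816, 329/3204)


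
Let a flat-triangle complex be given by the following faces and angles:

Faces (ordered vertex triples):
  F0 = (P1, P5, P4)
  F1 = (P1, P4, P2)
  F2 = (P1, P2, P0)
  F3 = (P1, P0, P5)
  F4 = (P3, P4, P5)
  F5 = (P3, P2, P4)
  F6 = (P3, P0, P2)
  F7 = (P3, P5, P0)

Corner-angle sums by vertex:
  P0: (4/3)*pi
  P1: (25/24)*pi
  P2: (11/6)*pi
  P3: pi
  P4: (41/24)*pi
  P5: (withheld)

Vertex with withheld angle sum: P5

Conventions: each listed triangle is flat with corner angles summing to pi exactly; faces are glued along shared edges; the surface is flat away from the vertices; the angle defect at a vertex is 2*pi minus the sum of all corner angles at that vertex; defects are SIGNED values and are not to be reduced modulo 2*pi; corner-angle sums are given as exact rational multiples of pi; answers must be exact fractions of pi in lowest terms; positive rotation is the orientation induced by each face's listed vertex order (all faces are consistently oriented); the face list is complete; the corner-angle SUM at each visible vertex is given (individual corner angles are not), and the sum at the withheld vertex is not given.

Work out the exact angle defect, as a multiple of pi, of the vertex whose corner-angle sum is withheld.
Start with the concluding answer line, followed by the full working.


Answer: defect(P5) = (11/12)*pi

V = 6, E = 12, F = 8; chi = V - E + F = 2
Gauss-Bonnet: total defect = 2*pi*chi = 4*pi; visible defects sum to (37/12)*pi


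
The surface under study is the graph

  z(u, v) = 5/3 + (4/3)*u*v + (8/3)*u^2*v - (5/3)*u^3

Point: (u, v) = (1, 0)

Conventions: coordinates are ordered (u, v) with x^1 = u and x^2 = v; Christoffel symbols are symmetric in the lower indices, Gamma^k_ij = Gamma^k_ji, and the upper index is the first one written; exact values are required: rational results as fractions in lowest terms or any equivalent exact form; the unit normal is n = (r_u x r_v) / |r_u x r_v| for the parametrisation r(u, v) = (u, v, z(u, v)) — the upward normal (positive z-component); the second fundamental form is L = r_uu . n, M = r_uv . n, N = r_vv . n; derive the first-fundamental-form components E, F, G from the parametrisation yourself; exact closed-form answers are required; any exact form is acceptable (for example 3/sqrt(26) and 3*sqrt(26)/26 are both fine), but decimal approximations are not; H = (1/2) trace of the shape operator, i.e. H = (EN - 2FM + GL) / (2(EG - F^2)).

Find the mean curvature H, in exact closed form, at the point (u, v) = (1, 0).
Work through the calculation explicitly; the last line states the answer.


z_u = -5, z_v = 4, z_uu = -10, z_uv = 20/3, z_vv = 0
E = 26, F = -20, G = 17; answer radicand W^2 = 42
unnormalised second-form numerators: l = -10, m = 20/3, n = 0; L = l/sqrt(42), and similarly M = m/sqrt(W^2), N = n/sqrt(W^2)
H = (E*n - 2*F*m + G*l) / (2*(EG - F^2)*sqrt(W^2)); E*n - 2*F*m + G*l = 290/3, EG - F^2 = 42, so H = (145/126)/sqrt(42)

Answer: H = 145*sqrt(42)/5292


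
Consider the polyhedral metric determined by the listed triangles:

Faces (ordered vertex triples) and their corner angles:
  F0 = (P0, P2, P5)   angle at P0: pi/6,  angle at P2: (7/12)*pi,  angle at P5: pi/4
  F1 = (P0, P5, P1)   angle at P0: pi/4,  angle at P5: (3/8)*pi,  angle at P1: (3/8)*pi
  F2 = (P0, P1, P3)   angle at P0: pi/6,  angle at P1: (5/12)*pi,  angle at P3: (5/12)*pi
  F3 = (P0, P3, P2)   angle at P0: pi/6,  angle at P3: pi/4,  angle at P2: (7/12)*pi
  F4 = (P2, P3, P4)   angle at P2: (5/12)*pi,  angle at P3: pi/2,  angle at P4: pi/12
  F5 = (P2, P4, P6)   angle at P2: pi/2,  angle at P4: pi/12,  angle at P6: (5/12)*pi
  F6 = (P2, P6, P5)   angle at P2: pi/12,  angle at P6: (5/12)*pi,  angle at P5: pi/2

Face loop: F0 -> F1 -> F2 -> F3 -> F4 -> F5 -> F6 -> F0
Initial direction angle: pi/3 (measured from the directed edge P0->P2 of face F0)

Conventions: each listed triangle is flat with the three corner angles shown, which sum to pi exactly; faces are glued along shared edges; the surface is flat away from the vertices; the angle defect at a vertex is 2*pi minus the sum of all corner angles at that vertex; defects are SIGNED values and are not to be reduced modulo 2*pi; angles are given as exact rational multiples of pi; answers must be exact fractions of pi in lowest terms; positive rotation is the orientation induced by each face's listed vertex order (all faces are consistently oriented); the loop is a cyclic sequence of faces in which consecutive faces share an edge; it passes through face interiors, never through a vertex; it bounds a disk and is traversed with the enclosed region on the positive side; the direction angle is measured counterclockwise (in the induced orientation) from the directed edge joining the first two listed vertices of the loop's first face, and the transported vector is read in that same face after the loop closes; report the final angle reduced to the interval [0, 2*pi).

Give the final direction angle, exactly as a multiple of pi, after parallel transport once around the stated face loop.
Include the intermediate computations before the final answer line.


enclosed vertex P0: corner angles sum to (3/4)*pi, defect = 2*pi - (3/4)*pi = (5/4)*pi
enclosed vertex P2: corner angles sum to (13/6)*pi, defect = 2*pi - (13/6)*pi = -pi/6
transport around the loop rotates by the sum of enclosed defects; add to the initial angle mod 2*pi
final angle = pi/3 + (13/12)*pi = (17/12)*pi (mod 2*pi)

Answer: final direction angle = (17/12)*pi


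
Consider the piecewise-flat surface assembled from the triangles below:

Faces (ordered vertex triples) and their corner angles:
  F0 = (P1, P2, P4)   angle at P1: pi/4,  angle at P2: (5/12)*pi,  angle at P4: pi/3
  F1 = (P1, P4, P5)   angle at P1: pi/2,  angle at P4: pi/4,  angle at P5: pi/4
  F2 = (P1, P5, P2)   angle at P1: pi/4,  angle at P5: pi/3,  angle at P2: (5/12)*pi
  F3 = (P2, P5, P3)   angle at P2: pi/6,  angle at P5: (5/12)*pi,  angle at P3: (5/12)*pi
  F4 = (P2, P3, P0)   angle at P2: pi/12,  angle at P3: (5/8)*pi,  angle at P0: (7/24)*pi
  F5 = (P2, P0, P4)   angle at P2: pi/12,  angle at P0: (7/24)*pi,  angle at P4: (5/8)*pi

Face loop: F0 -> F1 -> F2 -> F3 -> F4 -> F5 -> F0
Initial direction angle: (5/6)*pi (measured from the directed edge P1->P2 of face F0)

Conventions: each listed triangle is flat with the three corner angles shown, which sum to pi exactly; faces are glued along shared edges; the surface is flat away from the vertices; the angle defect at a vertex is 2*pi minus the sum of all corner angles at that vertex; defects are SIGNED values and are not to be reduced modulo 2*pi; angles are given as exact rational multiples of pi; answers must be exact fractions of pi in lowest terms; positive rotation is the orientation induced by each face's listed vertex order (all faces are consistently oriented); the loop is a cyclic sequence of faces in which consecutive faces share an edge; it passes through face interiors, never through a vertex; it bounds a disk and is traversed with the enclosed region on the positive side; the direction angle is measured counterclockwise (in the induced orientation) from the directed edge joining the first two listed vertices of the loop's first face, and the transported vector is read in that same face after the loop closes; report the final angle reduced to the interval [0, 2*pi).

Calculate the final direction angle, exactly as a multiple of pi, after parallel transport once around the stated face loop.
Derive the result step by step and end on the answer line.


enclosed vertex P1: corner angles sum to pi, defect = 2*pi - pi = pi
enclosed vertex P2: corner angles sum to (7/6)*pi, defect = 2*pi - (7/6)*pi = (5/6)*pi
final direction = starting direction + enclosed defect total, reduced mod 2*pi (induced orientation)
final angle = (5/6)*pi + (11/6)*pi = (2/3)*pi (mod 2*pi)

Answer: final direction angle = (2/3)*pi


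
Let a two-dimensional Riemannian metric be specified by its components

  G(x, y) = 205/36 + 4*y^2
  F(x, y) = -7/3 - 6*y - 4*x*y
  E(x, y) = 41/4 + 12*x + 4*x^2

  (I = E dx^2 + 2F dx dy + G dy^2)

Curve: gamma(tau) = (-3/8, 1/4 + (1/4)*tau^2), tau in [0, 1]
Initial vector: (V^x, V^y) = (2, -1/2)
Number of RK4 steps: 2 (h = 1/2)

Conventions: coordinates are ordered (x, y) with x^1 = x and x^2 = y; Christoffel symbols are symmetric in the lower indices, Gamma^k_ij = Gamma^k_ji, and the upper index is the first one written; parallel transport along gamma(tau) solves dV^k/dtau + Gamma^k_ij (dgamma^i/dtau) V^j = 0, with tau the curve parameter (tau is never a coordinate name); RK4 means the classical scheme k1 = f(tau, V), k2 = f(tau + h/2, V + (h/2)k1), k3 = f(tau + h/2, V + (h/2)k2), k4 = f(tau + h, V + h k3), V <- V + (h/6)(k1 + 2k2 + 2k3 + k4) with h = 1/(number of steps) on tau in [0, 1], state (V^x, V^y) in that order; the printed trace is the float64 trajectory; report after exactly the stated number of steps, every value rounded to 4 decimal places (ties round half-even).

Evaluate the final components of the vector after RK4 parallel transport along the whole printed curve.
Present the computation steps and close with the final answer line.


gamma'(tau) = (0, (1/2)*tau); f(tau, V)^k = -Gamma^k_ij(gamma(tau)) gamma'^i(tau) V^j; h = 1/2; intermediate values shown to 6 dp
curve data and Christoffel symbols at the stage parameters:
  tau = 0.000000: gamma = (-0.375000, 0.250000), gamma' = (0.000000, 0.000000); Gamma_xxx = 0.911104, Gamma_xxy = 0.000000, Gamma_xyy = -0.911104, Gamma_yxx = 0.361834, Gamma_yxy = 0.000000, Gamma_yyy = -0.361834
  tau = 0.250000: gamma = (-0.375000, 0.265625), gamma' = (0.000000, 0.125000); Gamma_xxx = 0.915709, Gamma_xxy = 0.000000, Gamma_xyy = -0.915709, Gamma_yxx = 0.362863, Gamma_yxy = 0.000000, Gamma_yyy = -0.362863
  tau = 0.500000: gamma = (-0.375000, 0.312500), gamma' = (0.000000, 0.250000); Gamma_xxx = 0.929621, Gamma_xxy = 0.000000, Gamma_xyy = -0.929621, Gamma_yxx = 0.365878, Gamma_yxy = 0.000000, Gamma_yyy = -0.365878
  tau = 0.750000: gamma = (-0.375000, 0.390625), gamma' = (0.000000, 0.375000); Gamma_xxx = 0.953065, Gamma_xxy = 0.000000, Gamma_xyy = -0.953065, Gamma_yxx = 0.370611, Gamma_yxy = 0.000000, Gamma_yyy = -0.370611
  tau = 1.000000: gamma = (-0.375000, 0.500000), gamma' = (0.000000, 0.500000); Gamma_xxx = 0.986194, Gamma_xxy = 0.000000, Gamma_xyy = -0.986194, Gamma_yxx = 0.376440, Gamma_yxy = 0.000000, Gamma_yyy = -0.376440
step 0: V^x = 2.0000, V^y = -0.5000
step 1: k1 = (0.000000, 0.000000), k2 = (-0.057232, -0.022679), k3 = (-0.057881, -0.022936), k4 = (-0.118868, -0.046784); V <- V + (h/6)(k1 + 2k2 + 2k3 + k4): V^x = 1.9709, V^y = -0.5115
step 2: k1 = (-0.118876, -0.046787), k2 = (-0.186991, -0.072714), k3 = (-0.189307, -0.073614), k4 = (-0.270369, -0.103203); V <- V + (h/6)(k1 + 2k2 + 2k3 + k4): V^x = 1.8758, V^y = -0.5484

Answer: V^x = 1.8758, V^y = -0.5484


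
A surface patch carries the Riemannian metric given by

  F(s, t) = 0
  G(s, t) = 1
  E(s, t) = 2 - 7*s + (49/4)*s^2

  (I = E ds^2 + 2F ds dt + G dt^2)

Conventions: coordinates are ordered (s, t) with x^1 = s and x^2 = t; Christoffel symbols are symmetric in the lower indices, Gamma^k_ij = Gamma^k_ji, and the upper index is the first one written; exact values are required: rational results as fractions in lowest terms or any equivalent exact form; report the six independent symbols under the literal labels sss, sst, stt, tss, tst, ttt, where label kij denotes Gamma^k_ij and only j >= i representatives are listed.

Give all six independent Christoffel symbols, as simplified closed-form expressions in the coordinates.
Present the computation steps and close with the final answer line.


E = 2 - 7*s + (49/4)*s^2; F = 0; G = 1
Gamma^k_ij = (1/2) g^{kl} (d_i g_jl + d_j g_il - d_l g_ij), with g^inv = (1/(EG-F^2)) [[G, -F], [-F, E]]
first partials: E_s = -7 + (49/2)*s, E_t = 0, F_s = 0, F_t = 0, G_s = 0, G_t = 0
D = EG - F^2 = 2 - 7*s + (49/4)*s^2
expanded: Gamma^s_ss = (G E_s - 2F F_s + F E_t)/(2D), Gamma^s_st = (G E_t - F G_s)/(2D), Gamma^s_tt = (2G F_t - G G_s - F G_t)/(2D), Gamma^t_ss = (2E F_s - E E_t - F E_s)/(2D), Gamma^t_st = (E G_s - F E_t)/(2D), Gamma^t_tt = (E G_t - 2F F_t + F G_s)/(2D); substitute and cancel common factors

Answer: Gamma_sss = (49*s - 14)/(49*s^2 - 28*s + 8), Gamma_sst = 0, Gamma_stt = 0, Gamma_tss = 0, Gamma_tst = 0, Gamma_ttt = 0


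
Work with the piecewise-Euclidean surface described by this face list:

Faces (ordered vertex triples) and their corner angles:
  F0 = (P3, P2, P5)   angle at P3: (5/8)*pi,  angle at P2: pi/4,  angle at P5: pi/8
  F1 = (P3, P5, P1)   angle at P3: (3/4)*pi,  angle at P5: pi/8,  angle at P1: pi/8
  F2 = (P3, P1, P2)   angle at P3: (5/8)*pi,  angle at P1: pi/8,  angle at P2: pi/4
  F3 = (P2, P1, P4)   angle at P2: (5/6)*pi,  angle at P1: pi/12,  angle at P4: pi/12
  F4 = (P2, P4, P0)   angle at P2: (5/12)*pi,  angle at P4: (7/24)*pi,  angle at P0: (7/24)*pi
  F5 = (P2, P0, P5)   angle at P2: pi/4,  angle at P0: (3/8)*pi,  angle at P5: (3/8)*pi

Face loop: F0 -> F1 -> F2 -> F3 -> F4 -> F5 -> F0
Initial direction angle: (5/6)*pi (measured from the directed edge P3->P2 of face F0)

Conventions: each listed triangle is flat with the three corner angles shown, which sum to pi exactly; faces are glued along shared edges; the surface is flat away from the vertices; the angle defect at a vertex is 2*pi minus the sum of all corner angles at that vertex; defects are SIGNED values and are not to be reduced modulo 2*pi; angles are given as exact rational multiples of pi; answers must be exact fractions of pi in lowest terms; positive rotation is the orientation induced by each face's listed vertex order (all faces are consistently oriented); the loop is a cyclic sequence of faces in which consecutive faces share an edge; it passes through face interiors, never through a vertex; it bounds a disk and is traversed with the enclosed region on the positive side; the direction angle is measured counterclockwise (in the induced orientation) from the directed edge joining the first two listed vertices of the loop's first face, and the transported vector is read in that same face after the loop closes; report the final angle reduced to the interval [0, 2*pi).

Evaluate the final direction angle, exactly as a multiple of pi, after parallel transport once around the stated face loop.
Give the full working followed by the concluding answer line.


enclosed vertex P2: corner angles sum to 2*pi, defect = 2*pi - 2*pi = 0
enclosed vertex P3: corner angles sum to 2*pi, defect = 2*pi - 2*pi = 0
summing the enclosed defects onto the initial angle, mod 2*pi in the induced orientation:
final angle = (5/6)*pi + 0 = (5/6)*pi (mod 2*pi)

Answer: final direction angle = (5/6)*pi


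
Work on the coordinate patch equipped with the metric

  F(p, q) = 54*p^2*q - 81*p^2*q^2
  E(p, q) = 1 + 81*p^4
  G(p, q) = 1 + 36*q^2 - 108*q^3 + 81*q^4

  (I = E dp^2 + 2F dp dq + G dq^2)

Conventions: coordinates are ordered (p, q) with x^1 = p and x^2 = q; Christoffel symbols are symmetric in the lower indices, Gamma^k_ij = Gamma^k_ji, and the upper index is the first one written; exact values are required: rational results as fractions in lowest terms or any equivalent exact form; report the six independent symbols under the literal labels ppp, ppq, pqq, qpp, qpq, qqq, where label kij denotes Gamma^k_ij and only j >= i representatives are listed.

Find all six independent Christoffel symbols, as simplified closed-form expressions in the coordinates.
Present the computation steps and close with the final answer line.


E = 1 + 81*p^4; F = 54*p^2*q - 81*p^2*q^2; G = 1 + 36*q^2 - 108*q^3 + 81*q^4
Gamma^k_ij = (1/2) g^{kl} (d_i g_jl + d_j g_il - d_l g_ij), with g^inv = (1/(EG-F^2)) [[G, -F], [-F, E]]
first partials: E_p = 324*p^3, E_q = 0, F_p = 108*p*q - 162*p*q^2, F_q = 54*p^2 - 162*p^2*q, G_p = 0, G_q = 72*q - 324*q^2 + 324*q^3
D = EG - F^2 = 1 + 36*q^2 - 108*q^3 + 81*q^4 + 81*p^4
expanded: Gamma^p_pp = (G E_p - 2F F_p + F E_q)/(2D), Gamma^p_pq = (G E_q - F G_p)/(2D), Gamma^p_qq = (2G F_q - G G_p - F G_q)/(2D), Gamma^q_pp = (2E F_p - E E_q - F E_p)/(2D), Gamma^q_pq = (E G_p - F E_q)/(2D), Gamma^q_qq = (E G_q - 2F F_q + F G_p)/(2D); substitute and cancel common factors

Answer: Gamma_ppp = 162*p^3/(81*p^4 + 81*q^4 - 108*q^3 + 36*q^2 + 1), Gamma_ppq = 0, Gamma_pqq = (-162*p^2*q + 54*p^2)/(81*p^4 + 81*q^4 - 108*q^3 + 36*q^2 + 1), Gamma_qpp = (-162*p*q^2 + 108*p*q)/(81*p^4 + 81*q^4 - 108*q^3 + 36*q^2 + 1), Gamma_qpq = 0, Gamma_qqq = (162*q^3 - 162*q^2 + 36*q)/(81*p^4 + 81*q^4 - 108*q^3 + 36*q^2 + 1)


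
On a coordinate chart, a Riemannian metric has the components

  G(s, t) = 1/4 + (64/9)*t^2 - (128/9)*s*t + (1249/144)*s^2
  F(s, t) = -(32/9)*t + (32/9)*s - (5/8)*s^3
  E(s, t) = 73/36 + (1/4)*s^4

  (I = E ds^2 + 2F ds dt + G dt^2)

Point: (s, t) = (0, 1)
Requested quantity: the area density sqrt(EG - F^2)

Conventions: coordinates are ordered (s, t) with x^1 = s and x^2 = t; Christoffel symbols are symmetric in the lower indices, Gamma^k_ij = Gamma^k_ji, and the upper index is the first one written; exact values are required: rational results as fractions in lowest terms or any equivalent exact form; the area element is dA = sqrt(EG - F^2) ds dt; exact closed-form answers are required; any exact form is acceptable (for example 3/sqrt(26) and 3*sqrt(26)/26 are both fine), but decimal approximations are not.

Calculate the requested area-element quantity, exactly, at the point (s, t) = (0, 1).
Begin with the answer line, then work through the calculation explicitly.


Answer: sqrt(EG - F^2) = sqrt(329)/12

E = 73/36, F = -32/9, G = 265/36; EG - F^2 = 329/144


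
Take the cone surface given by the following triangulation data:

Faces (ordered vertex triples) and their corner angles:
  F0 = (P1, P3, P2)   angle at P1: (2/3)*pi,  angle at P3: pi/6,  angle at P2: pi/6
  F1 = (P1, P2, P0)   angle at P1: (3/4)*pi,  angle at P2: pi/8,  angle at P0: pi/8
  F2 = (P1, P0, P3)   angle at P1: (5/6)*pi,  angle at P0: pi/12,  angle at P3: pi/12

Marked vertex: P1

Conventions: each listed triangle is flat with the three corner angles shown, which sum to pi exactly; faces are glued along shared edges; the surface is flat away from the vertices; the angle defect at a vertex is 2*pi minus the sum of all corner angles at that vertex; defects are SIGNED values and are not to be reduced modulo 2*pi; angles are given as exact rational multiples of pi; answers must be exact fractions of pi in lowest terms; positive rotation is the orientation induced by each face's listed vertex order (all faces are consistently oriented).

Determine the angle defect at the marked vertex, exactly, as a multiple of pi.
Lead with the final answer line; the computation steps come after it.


Answer: defect(P1) = -pi/4

Sum of corner angles at P1: (9/4)*pi
defect = 2*pi - (9/4)*pi


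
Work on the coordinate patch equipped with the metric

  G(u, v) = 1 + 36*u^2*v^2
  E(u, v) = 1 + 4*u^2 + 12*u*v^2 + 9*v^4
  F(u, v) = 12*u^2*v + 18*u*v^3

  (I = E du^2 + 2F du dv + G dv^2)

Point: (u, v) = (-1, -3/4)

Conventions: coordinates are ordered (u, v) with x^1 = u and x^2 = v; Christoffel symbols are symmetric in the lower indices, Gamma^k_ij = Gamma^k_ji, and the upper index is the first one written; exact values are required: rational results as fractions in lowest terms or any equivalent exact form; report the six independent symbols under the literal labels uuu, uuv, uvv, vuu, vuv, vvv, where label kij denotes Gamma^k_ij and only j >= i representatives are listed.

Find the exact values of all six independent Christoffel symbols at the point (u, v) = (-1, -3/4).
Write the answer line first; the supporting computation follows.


Answer: Gamma_uuu = -32/1093, Gamma_uuv = 72/1093, Gamma_uvv = 96/1093, Gamma_vuu = 2304/5465, Gamma_vuv = -5184/5465, Gamma_vvv = -6912/5465

E = 281/256, F = -45/32, G = 85/4 at the point
E_u = -5/4, E_v = 45/16, F_u = 333/32, F_v = -147/8, G_u = -81/2, G_v = -54
EG - F^2 = 5465/256;  g^inv = (256/5465) * [[85/4, 45/32], [45/32, 281/256]]
first-kind symbols [ij,l] = (1/2)(d_i g_jl + d_j g_il - d_l g_ij): [uu,u] = E_u/2 = -5/8, [uu,v] = F_u - E_v/2 = 9, [uv,u] = E_v/2 = 45/32, [uv,v] = G_u/2 = -81/4, [vv,u] = F_v - G_u/2 = 15/8, [vv,v] = G_v/2 = -27
Gamma^u_ij = (G*[ij,u] - F*[ij,v])/(EG - F^2), Gamma^v_ij = (E*[ij,v] - F*[ij,u])/(EG - F^2)


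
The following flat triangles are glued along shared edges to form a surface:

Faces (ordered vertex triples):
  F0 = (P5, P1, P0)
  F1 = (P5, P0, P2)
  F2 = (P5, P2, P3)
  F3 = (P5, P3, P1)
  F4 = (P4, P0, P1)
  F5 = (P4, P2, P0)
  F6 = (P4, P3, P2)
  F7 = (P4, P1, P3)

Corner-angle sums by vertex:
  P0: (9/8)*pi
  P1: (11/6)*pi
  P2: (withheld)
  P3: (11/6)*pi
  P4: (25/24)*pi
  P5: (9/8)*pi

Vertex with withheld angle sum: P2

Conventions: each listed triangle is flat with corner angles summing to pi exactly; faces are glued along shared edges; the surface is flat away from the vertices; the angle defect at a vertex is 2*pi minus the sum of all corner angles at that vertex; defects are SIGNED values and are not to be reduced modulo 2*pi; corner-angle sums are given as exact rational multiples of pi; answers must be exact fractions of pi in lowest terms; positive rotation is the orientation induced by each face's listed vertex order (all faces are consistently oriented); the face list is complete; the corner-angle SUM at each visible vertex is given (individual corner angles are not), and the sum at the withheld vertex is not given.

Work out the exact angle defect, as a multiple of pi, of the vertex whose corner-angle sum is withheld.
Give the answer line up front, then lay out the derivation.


Answer: defect(P2) = (23/24)*pi

V = 6, E = 12, F = 8; chi = V - E + F = 2
Gauss-Bonnet: total defect = 2*pi*chi = 4*pi; visible defects sum to (73/24)*pi


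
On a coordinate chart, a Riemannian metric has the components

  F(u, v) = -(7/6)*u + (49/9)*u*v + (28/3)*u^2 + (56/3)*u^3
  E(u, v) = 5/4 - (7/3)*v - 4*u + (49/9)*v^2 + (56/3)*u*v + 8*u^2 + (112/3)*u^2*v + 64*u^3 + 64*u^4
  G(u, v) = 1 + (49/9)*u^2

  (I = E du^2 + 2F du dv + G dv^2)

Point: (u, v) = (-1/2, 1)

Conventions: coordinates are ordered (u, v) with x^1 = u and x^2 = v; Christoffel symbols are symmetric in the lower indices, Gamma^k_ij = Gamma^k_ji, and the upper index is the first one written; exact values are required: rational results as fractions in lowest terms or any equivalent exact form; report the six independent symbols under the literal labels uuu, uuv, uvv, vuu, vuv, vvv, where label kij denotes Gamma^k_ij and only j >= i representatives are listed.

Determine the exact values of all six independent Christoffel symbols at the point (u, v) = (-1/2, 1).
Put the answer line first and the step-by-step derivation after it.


Answer: Gamma_uuu = -132/103, Gamma_uuv = 77/103, Gamma_uvv = 0, Gamma_vuu = 84/103, Gamma_vuv = -49/103, Gamma_vvv = 0

E = 157/36, F = -77/36, G = 85/36 at the point
E_u = -44/3, E_v = 77/9, F_u = 161/18, F_v = -49/18, G_u = -49/9, G_v = 0
EG - F^2 = 103/18;  g^inv = (18/103) * [[85/36, 77/36], [77/36, 157/36]]
first-kind symbols [ij,l] = (1/2)(d_i g_jl + d_j g_il - d_l g_ij): [uu,u] = E_u/2 = -22/3, [uu,v] = F_u - E_v/2 = 14/3, [uv,u] = E_v/2 = 77/18, [uv,v] = G_u/2 = -49/18, [vv,u] = F_v - G_u/2 = 0, [vv,v] = G_v/2 = 0
Gamma^u_ij = (G*[ij,u] - F*[ij,v])/(EG - F^2), Gamma^v_ij = (E*[ij,v] - F*[ij,u])/(EG - F^2)


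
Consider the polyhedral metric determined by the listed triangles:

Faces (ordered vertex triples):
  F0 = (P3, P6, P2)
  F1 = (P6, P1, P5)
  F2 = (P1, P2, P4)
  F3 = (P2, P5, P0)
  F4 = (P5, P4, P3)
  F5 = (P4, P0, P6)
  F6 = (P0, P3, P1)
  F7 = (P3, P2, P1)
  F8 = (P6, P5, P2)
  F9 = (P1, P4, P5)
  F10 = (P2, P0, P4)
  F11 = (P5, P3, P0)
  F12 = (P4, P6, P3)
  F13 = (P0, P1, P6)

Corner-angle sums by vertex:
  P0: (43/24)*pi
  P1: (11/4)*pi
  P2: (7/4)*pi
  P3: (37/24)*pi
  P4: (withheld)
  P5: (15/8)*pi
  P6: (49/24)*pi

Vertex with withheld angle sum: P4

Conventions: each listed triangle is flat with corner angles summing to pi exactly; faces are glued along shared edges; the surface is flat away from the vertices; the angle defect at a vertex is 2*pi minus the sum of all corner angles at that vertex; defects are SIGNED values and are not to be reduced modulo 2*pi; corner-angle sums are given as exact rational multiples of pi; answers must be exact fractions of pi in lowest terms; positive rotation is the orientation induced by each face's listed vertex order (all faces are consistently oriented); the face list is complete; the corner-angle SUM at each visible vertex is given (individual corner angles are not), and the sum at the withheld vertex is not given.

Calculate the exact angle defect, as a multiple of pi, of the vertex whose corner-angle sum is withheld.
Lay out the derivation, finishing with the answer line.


V = 7, E = 21, F = 14; chi = V - E + F = 0
Gauss-Bonnet: total defect = 2*pi*chi = 0; visible defects sum to pi/4

Answer: defect(P4) = -pi/4


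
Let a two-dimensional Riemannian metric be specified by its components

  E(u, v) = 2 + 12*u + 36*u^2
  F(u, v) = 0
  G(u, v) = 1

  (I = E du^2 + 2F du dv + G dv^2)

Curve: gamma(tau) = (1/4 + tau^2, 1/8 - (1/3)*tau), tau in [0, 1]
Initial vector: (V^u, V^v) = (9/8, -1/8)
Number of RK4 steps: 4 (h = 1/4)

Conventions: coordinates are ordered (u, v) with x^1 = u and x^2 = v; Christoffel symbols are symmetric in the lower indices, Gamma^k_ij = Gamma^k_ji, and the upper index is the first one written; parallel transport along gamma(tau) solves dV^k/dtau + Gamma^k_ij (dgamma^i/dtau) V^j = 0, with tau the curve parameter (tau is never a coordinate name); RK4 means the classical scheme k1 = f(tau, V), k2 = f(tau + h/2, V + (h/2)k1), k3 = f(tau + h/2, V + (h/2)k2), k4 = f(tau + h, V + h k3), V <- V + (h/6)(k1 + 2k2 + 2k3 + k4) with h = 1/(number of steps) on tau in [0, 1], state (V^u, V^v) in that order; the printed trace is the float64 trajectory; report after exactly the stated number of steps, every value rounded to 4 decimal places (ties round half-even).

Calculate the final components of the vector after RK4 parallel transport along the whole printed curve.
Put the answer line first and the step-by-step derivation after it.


Answer: V^u = 0.3539, V^v = -0.1250

gamma'(tau) = (2*tau, -1/3); f(tau, V)^k = -Gamma^k_ij(gamma(tau)) gamma'^i(tau) V^j; h = 1/4; intermediate values shown to 6 dp
curve data and Christoffel symbols at the stage parameters:
  tau = 0.000000: gamma = (0.250000, 0.125000), gamma' = (0.000000, -0.333333); Gamma_uuu = 2.068966, Gamma_uuv = 0.000000, Gamma_uvv = 0.000000, Gamma_vuu = 0.000000, Gamma_vuv = 0.000000, Gamma_vvv = 0.000000
  tau = 0.125000: gamma = (0.265625, 0.083333), gamma' = (0.250000, -0.333333); Gamma_uuu = 2.013901, Gamma_uuv = 0.000000, Gamma_uvv = 0.000000, Gamma_vuu = 0.000000, Gamma_vuv = 0.000000, Gamma_vvv = 0.000000
  tau = 0.250000: gamma = (0.312500, 0.041667), gamma' = (0.500000, -0.333333); Gamma_uuu = 1.861720, Gamma_uuv = 0.000000, Gamma_uvv = 0.000000, Gamma_vuu = 0.000000, Gamma_vuv = 0.000000, Gamma_vvv = 0.000000
  tau = 0.375000: gamma = (0.390625, 0.000000), gamma' = (0.750000, -0.333333); Gamma_uuu = 1.647078, Gamma_uuv = 0.000000, Gamma_uvv = 0.000000, Gamma_vuu = 0.000000, Gamma_vuv = 0.000000, Gamma_vvv = 0.000000
  tau = 0.500000: gamma = (0.500000, -0.041667), gamma' = (1.000000, -0.333333); Gamma_uuu = 1.411765, Gamma_uuv = 0.000000, Gamma_uvv = 0.000000, Gamma_vuu = 0.000000, Gamma_vuv = 0.000000, Gamma_vvv = 0.000000
  tau = 0.625000: gamma = (0.640625, -0.083333), gamma' = (1.250000, -0.333333); Gamma_uuu = 1.188071, Gamma_uuv = 0.000000, Gamma_uvv = 0.000000, Gamma_vuu = 0.000000, Gamma_vuv = 0.000000, Gamma_vvv = 0.000000
  tau = 0.750000: gamma = (0.812500, -0.125000), gamma' = (1.500000, -0.333333); Gamma_uuu = 0.992521, Gamma_uuv = 0.000000, Gamma_uvv = 0.000000, Gamma_vuu = 0.000000, Gamma_vuv = 0.000000, Gamma_vvv = 0.000000
  tau = 0.875000: gamma = (1.015625, -0.166667), gamma' = (1.750000, -0.333333); Gamma_uuu = 0.829334, Gamma_uuv = 0.000000, Gamma_uvv = 0.000000, Gamma_vuu = 0.000000, Gamma_vuv = 0.000000, Gamma_vvv = 0.000000
  tau = 1.000000: gamma = (1.250000, -0.208333), gamma' = (2.000000, -0.333333); Gamma_uuu = 0.696246, Gamma_uuv = 0.000000, Gamma_uvv = 0.000000, Gamma_vuu = 0.000000, Gamma_vuv = 0.000000, Gamma_vvv = 0.000000
step 0: V^u = 1.1250, V^v = -0.1250
step 1: k1 = (0.000000, 0.000000), k2 = (-0.566410, 0.000000), k3 = (-0.530763, 0.000000), k4 = (-0.923701, 0.000000); V <- V + (h/6)(k1 + 2k2 + 2k3 + k4): V^u = 0.9951, V^v = -0.1250
step 2: k1 = (-0.926282, 0.000000), k2 = (-1.086202, 0.000000), k3 = (-1.061508, 0.000000), k4 = (-1.030171, 0.000000); V <- V + (h/6)(k1 + 2k2 + 2k3 + k4): V^u = 0.7346, V^v = -0.1250
step 3: k1 = (-1.037064, 0.000000), k2 = (-0.898410, 0.000000), k3 = (-0.924149, 0.000000), k4 = (-0.749675, 0.000000); V <- V + (h/6)(k1 + 2k2 + 2k3 + k4): V^u = 0.5083, V^v = -0.1250
step 4: k1 = (-0.756687, 0.000000), k2 = (-0.600379, 0.000000), k3 = (-0.628736, 0.000000), k4 = (-0.488869, 0.000000); V <- V + (h/6)(k1 + 2k2 + 2k3 + k4): V^u = 0.3539, V^v = -0.1250


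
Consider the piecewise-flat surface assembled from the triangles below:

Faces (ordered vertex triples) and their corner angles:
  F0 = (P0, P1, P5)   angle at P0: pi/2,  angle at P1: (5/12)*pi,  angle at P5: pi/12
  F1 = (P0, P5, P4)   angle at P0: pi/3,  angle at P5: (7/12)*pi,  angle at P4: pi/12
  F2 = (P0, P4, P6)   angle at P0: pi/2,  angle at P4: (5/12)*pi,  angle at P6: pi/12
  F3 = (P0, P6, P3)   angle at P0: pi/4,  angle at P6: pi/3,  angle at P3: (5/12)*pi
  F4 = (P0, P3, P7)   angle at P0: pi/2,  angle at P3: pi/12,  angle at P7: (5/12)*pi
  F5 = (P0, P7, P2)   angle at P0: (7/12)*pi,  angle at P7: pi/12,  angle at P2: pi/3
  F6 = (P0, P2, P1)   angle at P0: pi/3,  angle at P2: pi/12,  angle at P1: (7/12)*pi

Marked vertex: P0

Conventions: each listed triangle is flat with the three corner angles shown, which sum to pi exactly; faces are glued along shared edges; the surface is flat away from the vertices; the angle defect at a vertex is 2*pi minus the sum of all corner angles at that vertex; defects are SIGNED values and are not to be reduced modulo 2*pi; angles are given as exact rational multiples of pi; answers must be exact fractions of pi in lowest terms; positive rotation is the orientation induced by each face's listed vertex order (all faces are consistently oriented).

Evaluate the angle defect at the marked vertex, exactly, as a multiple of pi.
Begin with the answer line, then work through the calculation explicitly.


Answer: defect(P0) = -pi

Sum of corner angles at P0: 3*pi
defect = 2*pi - 3*pi


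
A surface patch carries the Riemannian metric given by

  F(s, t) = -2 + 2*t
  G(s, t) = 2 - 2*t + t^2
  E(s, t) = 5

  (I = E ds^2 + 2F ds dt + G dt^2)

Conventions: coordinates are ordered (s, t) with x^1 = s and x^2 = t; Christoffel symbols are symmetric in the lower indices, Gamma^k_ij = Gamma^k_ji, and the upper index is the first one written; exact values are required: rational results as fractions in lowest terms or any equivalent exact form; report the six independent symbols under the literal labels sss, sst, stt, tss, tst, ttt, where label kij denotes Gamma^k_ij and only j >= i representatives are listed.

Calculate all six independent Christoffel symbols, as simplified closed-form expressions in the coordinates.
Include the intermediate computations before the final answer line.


E = 5; F = -2 + 2*t; G = 2 - 2*t + t^2
Gamma^k_ij = (1/2) g^{kl} (d_i g_jl + d_j g_il - d_l g_ij), with g^inv = (1/(EG-F^2)) [[G, -F], [-F, E]]
first partials: E_s = 0, E_t = 0, F_s = 0, F_t = 2, G_s = 0, G_t = -2 + 2*t
D = EG - F^2 = 6 - 2*t + t^2
expanded: Gamma^s_ss = (G E_s - 2F F_s + F E_t)/(2D), Gamma^s_st = (G E_t - F G_s)/(2D), Gamma^s_tt = (2G F_t - G G_s - F G_t)/(2D), Gamma^t_ss = (2E F_s - E E_t - F E_s)/(2D), Gamma^t_st = (E G_s - F E_t)/(2D), Gamma^t_tt = (E G_t - 2F F_t + F G_s)/(2D); substitute and cancel common factors

Answer: Gamma_sss = 0, Gamma_sst = 0, Gamma_stt = 2/(t^2 - 2*t + 6), Gamma_tss = 0, Gamma_tst = 0, Gamma_ttt = (t - 1)/(t^2 - 2*t + 6)


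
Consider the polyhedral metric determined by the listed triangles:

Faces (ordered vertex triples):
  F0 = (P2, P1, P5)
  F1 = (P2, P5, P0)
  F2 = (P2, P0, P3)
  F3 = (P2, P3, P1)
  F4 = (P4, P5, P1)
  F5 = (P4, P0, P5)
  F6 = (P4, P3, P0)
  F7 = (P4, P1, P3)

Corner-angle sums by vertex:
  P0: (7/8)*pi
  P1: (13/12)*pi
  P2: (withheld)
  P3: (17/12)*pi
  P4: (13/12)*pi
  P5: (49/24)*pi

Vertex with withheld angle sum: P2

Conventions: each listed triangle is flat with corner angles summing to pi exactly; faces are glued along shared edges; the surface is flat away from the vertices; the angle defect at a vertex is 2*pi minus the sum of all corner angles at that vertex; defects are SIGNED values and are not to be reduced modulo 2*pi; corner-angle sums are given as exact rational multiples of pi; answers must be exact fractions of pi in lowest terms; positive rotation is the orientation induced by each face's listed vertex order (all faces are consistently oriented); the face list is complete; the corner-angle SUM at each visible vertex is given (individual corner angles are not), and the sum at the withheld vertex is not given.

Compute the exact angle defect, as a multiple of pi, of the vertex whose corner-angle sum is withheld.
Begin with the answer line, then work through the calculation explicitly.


Answer: defect(P2) = pi/2

V = 6, E = 12, F = 8; chi = V - E + F = 2
Gauss-Bonnet: total defect = 2*pi*chi = 4*pi; visible defects sum to (7/2)*pi


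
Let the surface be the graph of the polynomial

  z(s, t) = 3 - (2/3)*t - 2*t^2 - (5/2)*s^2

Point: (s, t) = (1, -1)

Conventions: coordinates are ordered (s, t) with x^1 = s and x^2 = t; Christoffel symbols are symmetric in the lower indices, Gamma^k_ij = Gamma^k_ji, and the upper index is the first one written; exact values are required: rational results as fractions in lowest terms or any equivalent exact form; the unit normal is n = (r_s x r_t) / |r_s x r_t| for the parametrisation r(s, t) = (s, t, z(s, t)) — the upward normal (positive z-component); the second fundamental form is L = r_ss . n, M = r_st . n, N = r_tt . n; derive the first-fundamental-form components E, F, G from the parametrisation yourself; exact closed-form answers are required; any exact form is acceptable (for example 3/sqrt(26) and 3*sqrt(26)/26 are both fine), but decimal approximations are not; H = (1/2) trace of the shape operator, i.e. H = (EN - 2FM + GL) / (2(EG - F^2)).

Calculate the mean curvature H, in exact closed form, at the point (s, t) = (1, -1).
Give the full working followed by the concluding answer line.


z_s = -5, z_t = 10/3, z_ss = -5, z_st = 0, z_tt = -4
E = 26, F = -50/3, G = 109/9; answer radicand W^2 = 334/9
unnormalised second-form numerators: l = -5, m = 0, n = -4; L = l/sqrt(334/9), and similarly M = m/sqrt(W^2), N = n/sqrt(W^2)
H = (E*n - 2*F*m + G*l) / (2*(EG - F^2)*sqrt(W^2)); E*n - 2*F*m + G*l = -1481/9, EG - F^2 = 334/9, so H = (-1481/668)/sqrt(334/9)

Answer: H = -4443*sqrt(334)/223112


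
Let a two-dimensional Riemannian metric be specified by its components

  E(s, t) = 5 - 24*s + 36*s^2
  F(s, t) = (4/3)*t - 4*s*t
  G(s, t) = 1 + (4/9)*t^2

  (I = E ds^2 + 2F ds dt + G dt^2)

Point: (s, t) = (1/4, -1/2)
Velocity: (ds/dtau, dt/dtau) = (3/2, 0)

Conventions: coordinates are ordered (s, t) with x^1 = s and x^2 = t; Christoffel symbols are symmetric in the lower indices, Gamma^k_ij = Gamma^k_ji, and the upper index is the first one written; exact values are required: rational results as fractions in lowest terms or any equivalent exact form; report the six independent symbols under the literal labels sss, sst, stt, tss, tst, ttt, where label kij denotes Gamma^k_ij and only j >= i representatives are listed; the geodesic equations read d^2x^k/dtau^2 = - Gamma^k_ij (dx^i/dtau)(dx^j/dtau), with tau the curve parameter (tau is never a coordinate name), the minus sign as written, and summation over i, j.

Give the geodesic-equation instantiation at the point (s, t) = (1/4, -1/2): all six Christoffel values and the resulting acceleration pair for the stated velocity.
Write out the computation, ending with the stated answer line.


E = 5/4, F = -1/6, G = 10/9 at the point
E_s = -6, E_t = 0, F_s = 2, F_t = 1/3, G_s = 0, G_t = -4/9
EG - F^2 = 49/36;  g^inv = (36/49) * [[10/9, 1/6], [1/6, 5/4]]
first-kind symbols [ij,l] = (1/2)(d_i g_jl + d_j g_il - d_l g_ij): [ss,s] = E_s/2 = -3, [ss,t] = F_s - E_t/2 = 2, [st,s] = E_t/2 = 0, [st,t] = G_s/2 = 0, [tt,s] = F_t - G_s/2 = 1/3, [tt,t] = G_t/2 = -2/9
Gamma^s_ij = (G*[ij,s] - F*[ij,t])/(EG - F^2), Gamma^t_ij = (E*[ij,t] - F*[ij,s])/(EG - F^2)
Gamma_sss = -108/49, Gamma_sst = 0, Gamma_stt = 12/49, Gamma_tss = 72/49, Gamma_tst = 0, Gamma_ttt = -8/49
d^2s/dtau^2 = -(Gamma_sss*(3/2)^2 + 2*Gamma_sst*(3/2)*(0) + Gamma_stt*(0)^2) = 243/49
d^2t/dtau^2 = -(Gamma_tss*(3/2)^2 + 2*Gamma_tst*(3/2)*(0) + Gamma_ttt*(0)^2) = -162/49

Answer: Gamma_sss = -108/49, Gamma_sst = 0, Gamma_stt = 12/49, Gamma_tss = 72/49, Gamma_tst = 0, Gamma_ttt = -8/49; accelerations (d^2s/dtau^2, d^2t/dtau^2) = (243/49, -162/49)
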